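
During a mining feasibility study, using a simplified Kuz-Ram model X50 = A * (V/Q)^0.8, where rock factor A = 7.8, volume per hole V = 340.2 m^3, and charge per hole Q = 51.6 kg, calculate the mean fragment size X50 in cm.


35.2665 cm

Compute V/Q:
V/Q = 340.2 / 51.6 = 6.593023256
Raise to the power 0.8:
(V/Q)^0.8 = 6.593023256^0.8 = 4.521345407
Multiply by A:
X50 = 7.8 * 4.521345407
= 35.2665 cm


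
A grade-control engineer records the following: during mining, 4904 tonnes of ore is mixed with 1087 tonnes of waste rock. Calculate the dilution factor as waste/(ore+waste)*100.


Total material = ore + waste
= 4904 + 1087 = 5991 tonnes
Dilution = waste / total * 100
= 1087 / 5991 * 100
= 0.1814388249 * 100
= 18.1439%

18.1439%


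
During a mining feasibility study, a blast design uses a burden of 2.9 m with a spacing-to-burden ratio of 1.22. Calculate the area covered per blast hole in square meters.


10.2602 m^2

First, find the spacing:
Spacing = burden * ratio = 2.9 * 1.22
= 3.538 m
Then, calculate the area:
Area = burden * spacing = 2.9 * 3.538
= 10.2602 m^2


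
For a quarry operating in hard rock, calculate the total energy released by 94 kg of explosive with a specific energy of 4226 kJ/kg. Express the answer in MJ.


Energy = mass * specific_energy / 1000
= 94 * 4226 / 1000
= 397244 / 1000
= 397.244 MJ

397.244 MJ


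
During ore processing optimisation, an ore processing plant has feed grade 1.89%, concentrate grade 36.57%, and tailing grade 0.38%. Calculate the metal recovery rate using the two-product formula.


80.7331%

Using the two-product formula:
R = 100 * c * (f - t) / (f * (c - t))
Numerator = 100 * 36.57 * (1.89 - 0.38)
= 100 * 36.57 * 1.51
= 5522.07
Denominator = 1.89 * (36.57 - 0.38)
= 1.89 * 36.19
= 68.3991
R = 5522.07 / 68.3991
= 80.7331%


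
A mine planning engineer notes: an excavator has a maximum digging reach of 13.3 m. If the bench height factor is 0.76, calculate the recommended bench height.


Bench height = reach * factor
= 13.3 * 0.76
= 10.108 m

10.108 m


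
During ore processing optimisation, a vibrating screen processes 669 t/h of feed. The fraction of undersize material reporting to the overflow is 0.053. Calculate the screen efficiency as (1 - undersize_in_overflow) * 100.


94.7%

Screen efficiency = (1 - fraction of undersize in overflow) * 100
= (1 - 0.053) * 100
= 0.947 * 100
= 94.7%


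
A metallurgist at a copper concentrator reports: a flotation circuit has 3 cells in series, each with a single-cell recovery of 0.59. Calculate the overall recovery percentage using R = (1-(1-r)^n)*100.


93.1079%

Complement of single-cell recovery:
1 - r = 1 - 0.59 = 0.41
Raise to power n:
(1 - r)^3 = 0.41^3 = 0.068921
Overall recovery:
R = (1 - 0.068921) * 100
= 93.1079%


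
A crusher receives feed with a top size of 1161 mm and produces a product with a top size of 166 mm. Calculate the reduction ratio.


Reduction ratio = feed size / product size
= 1161 / 166
= 6.994

6.994


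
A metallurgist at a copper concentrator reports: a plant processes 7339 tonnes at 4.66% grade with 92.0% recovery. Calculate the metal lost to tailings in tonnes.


27.3598 tonnes

Total metal in feed:
= 7339 * 4.66 / 100 = 341.9974 tonnes
Metal recovered:
= 341.9974 * 92.0 / 100 = 314.637608 tonnes
Metal lost to tailings:
= 341.9974 - 314.637608
= 27.3598 tonnes


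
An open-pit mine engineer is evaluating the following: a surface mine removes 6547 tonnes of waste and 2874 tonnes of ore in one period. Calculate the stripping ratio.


Stripping ratio = waste tonnage / ore tonnage
= 6547 / 2874
= 2.278

2.278


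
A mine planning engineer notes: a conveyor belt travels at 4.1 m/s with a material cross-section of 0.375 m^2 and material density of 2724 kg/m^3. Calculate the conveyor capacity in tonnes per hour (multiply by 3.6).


15077.34 t/h

Volumetric flow = speed * area
= 4.1 * 0.375 = 1.5375 m^3/s
Mass flow = volumetric * density
= 1.5375 * 2724 = 4188.15 kg/s
Convert to t/h: multiply by 3.6
Capacity = 4188.15 * 3.6
= 15077.34 t/h


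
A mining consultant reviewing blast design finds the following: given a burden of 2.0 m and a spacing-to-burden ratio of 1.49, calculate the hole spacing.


Spacing = burden * ratio
= 2.0 * 1.49
= 2.98 m

2.98 m


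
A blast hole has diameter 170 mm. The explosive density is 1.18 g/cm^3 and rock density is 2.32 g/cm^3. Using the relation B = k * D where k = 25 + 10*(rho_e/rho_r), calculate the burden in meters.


5.1147 m

First, compute k:
rho_e / rho_r = 1.18 / 2.32 = 0.5086206897
k = 25 + 10 * 0.5086206897 = 30.0862069
Then, compute burden:
B = k * D / 1000 = 30.0862069 * 170 / 1000
= 5114.655172 / 1000
= 5.1147 m


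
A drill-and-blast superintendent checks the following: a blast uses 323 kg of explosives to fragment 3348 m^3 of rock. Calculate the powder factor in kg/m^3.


0.0965 kg/m^3

Powder factor = explosive mass / rock volume
= 323 / 3348
= 0.0965 kg/m^3


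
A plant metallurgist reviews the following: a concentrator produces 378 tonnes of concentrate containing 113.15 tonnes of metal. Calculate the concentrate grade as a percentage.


29.9339%

Grade = (metal in concentrate / concentrate mass) * 100
= (113.15 / 378) * 100
= 0.2993386243 * 100
= 29.9339%


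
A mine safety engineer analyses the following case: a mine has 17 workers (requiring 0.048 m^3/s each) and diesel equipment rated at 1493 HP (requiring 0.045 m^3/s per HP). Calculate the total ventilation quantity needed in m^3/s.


68.001 m^3/s

Airflow for workers:
Q_people = 17 * 0.048 = 0.816 m^3/s
Airflow for diesel equipment:
Q_diesel = 1493 * 0.045 = 67.185 m^3/s
Total ventilation:
Q_total = 0.816 + 67.185
= 68.001 m^3/s


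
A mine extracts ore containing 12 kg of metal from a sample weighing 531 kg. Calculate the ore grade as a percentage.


Ore grade = (metal mass / ore mass) * 100
= (12 / 531) * 100
= 0.02259887006 * 100
= 2.2599%

2.2599%


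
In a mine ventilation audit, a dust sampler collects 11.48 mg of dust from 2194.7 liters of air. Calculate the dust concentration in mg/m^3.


5.2308 mg/m^3

Convert liters to m^3: 1 m^3 = 1000 L
Concentration = mass / volume * 1000
= 11.48 / 2194.7 * 1000
= 0.005230783251 * 1000
= 5.2308 mg/m^3


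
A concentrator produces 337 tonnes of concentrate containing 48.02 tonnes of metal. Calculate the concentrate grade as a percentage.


Grade = (metal in concentrate / concentrate mass) * 100
= (48.02 / 337) * 100
= 0.1424925816 * 100
= 14.2493%

14.2493%


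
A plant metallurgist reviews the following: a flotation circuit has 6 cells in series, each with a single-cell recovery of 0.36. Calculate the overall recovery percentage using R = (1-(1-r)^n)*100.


93.1281%

Complement of single-cell recovery:
1 - r = 1 - 0.36 = 0.64
Raise to power n:
(1 - r)^6 = 0.64^6 = 0.06871947674
Overall recovery:
R = (1 - 0.06871947674) * 100
= 93.1281%


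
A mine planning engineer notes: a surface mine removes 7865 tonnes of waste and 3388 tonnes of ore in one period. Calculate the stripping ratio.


Stripping ratio = waste tonnage / ore tonnage
= 7865 / 3388
= 2.3214

2.3214


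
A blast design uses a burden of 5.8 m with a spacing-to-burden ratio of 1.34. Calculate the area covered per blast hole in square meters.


First, find the spacing:
Spacing = burden * ratio = 5.8 * 1.34
= 7.772 m
Then, calculate the area:
Area = burden * spacing = 5.8 * 7.772
= 45.0776 m^2

45.0776 m^2


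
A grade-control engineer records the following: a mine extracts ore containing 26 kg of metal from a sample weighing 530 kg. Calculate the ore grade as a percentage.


4.9057%

Ore grade = (metal mass / ore mass) * 100
= (26 / 530) * 100
= 0.04905660377 * 100
= 4.9057%


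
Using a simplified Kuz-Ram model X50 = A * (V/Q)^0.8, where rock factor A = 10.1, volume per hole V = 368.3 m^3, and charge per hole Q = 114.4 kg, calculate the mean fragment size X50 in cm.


Compute V/Q:
V/Q = 368.3 / 114.4 = 3.219405594
Raise to the power 0.8:
(V/Q)^0.8 = 3.219405594^0.8 = 2.548123983
Multiply by A:
X50 = 10.1 * 2.548123983
= 25.7361 cm

25.7361 cm


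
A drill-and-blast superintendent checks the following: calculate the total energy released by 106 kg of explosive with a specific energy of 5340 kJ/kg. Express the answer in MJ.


566.04 MJ

Energy = mass * specific_energy / 1000
= 106 * 5340 / 1000
= 566040 / 1000
= 566.04 MJ


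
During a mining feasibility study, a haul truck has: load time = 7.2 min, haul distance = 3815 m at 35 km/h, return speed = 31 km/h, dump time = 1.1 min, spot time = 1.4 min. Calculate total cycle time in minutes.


Convert haul speed to m/min: 35 * 1000/60 = 583.3333333 m/min
Haul time = 3815 / 583.3333333 = 6.54 min
Convert return speed to m/min: 31 * 1000/60 = 516.6666667 m/min
Return time = 3815 / 516.6666667 = 7.383870968 min
Total cycle time:
= 7.2 + 6.54 + 1.1 + 7.383870968 + 1.4
= 23.6239 min

23.6239 min


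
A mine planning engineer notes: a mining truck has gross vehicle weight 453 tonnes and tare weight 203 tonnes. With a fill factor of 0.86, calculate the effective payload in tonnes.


Maximum payload = gross - tare
= 453 - 203 = 250 tonnes
Effective payload = max payload * fill factor
= 250 * 0.86
= 215.0 tonnes

215.0 tonnes


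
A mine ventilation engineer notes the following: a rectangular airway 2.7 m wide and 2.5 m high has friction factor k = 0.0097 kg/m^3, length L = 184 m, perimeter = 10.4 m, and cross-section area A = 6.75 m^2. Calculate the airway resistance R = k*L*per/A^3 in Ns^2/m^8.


Compute the numerator:
k * L * per = 0.0097 * 184 * 10.4
= 18.56192
Compute the denominator:
A^3 = 6.75^3 = 307.546875
Resistance:
R = 18.56192 / 307.546875
= 0.0604 Ns^2/m^8

0.0604 Ns^2/m^8


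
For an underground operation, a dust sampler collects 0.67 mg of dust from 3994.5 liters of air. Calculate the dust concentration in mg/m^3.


0.1677 mg/m^3

Convert liters to m^3: 1 m^3 = 1000 L
Concentration = mass / volume * 1000
= 0.67 / 3994.5 * 1000
= 0.0001677306296 * 1000
= 0.1677 mg/m^3


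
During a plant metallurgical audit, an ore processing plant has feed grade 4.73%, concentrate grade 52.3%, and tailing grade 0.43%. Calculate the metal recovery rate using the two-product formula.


Using the two-product formula:
R = 100 * c * (f - t) / (f * (c - t))
Numerator = 100 * 52.3 * (4.73 - 0.43)
= 100 * 52.3 * 4.3
= 22489.0
Denominator = 4.73 * (52.3 - 0.43)
= 4.73 * 51.87
= 245.3451
R = 22489.0 / 245.3451
= 91.6627%

91.6627%


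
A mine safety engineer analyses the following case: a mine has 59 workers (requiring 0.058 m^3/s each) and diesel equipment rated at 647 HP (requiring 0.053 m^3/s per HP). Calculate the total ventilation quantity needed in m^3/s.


Airflow for workers:
Q_people = 59 * 0.058 = 3.422 m^3/s
Airflow for diesel equipment:
Q_diesel = 647 * 0.053 = 34.291 m^3/s
Total ventilation:
Q_total = 3.422 + 34.291
= 37.713 m^3/s

37.713 m^3/s


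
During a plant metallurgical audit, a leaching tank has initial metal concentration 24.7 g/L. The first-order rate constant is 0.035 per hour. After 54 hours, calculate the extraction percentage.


84.8928%

Compute the exponent:
-k * t = -0.035 * 54 = -1.89
Remaining concentration:
C = 24.7 * exp(-1.89)
= 24.7 * 0.1510718088
= 3.731473678 g/L
Extracted = 24.7 - 3.731473678 = 20.96852632 g/L
Extraction % = 20.96852632 / 24.7 * 100
= 84.8928%


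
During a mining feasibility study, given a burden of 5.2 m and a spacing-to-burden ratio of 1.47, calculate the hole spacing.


Spacing = burden * ratio
= 5.2 * 1.47
= 7.644 m

7.644 m


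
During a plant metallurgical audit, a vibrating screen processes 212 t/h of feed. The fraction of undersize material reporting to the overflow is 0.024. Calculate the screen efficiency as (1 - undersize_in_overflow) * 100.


Screen efficiency = (1 - fraction of undersize in overflow) * 100
= (1 - 0.024) * 100
= 0.976 * 100
= 97.6%

97.6%


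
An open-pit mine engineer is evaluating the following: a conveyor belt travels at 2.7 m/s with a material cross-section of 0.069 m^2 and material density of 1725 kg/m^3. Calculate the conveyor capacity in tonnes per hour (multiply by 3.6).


1156.923 t/h

Volumetric flow = speed * area
= 2.7 * 0.069 = 0.1863 m^3/s
Mass flow = volumetric * density
= 0.1863 * 1725 = 321.3675 kg/s
Convert to t/h: multiply by 3.6
Capacity = 321.3675 * 3.6
= 1156.923 t/h


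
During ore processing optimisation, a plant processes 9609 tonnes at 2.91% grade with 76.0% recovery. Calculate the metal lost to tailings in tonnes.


Total metal in feed:
= 9609 * 2.91 / 100 = 279.6219 tonnes
Metal recovered:
= 279.6219 * 76.0 / 100 = 212.512644 tonnes
Metal lost to tailings:
= 279.6219 - 212.512644
= 67.1093 tonnes

67.1093 tonnes


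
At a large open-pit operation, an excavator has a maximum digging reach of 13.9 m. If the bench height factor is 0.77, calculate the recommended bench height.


Bench height = reach * factor
= 13.9 * 0.77
= 10.703 m

10.703 m


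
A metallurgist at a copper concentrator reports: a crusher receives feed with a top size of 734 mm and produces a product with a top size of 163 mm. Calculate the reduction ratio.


4.5031

Reduction ratio = feed size / product size
= 734 / 163
= 4.5031


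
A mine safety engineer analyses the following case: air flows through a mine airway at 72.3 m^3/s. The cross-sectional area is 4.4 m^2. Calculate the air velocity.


16.4318 m/s

Velocity = flow rate / cross-sectional area
= 72.3 / 4.4
= 16.4318 m/s


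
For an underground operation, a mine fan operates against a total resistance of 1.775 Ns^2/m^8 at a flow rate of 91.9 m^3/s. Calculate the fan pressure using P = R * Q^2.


Compute Q^2:
Q^2 = 91.9^2 = 8445.61
Compute pressure:
P = R * Q^2 = 1.775 * 8445.61
= 14990.9578 Pa

14990.9578 Pa


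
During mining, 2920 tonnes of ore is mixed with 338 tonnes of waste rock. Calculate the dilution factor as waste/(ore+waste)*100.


10.3745%

Total material = ore + waste
= 2920 + 338 = 3258 tonnes
Dilution = waste / total * 100
= 338 / 3258 * 100
= 0.1037446286 * 100
= 10.3745%


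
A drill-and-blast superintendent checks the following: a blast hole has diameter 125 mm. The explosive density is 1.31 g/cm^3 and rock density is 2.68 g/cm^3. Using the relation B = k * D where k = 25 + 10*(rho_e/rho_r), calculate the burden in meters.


First, compute k:
rho_e / rho_r = 1.31 / 2.68 = 0.4888059701
k = 25 + 10 * 0.4888059701 = 29.8880597
Then, compute burden:
B = k * D / 1000 = 29.8880597 * 125 / 1000
= 3736.007463 / 1000
= 3.736 m

3.736 m


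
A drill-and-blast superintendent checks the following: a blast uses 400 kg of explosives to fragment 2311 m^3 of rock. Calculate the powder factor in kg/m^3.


0.1731 kg/m^3

Powder factor = explosive mass / rock volume
= 400 / 2311
= 0.1731 kg/m^3


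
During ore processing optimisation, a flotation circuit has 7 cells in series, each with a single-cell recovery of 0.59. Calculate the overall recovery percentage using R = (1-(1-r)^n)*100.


99.8052%

Complement of single-cell recovery:
1 - r = 1 - 0.59 = 0.41
Raise to power n:
(1 - r)^7 = 0.41^7 = 0.001947542739
Overall recovery:
R = (1 - 0.001947542739) * 100
= 99.8052%


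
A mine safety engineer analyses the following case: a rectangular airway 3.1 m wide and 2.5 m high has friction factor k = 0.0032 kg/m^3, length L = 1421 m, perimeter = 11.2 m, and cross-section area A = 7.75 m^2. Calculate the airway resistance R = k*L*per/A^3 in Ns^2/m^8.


Compute the numerator:
k * L * per = 0.0032 * 1421 * 11.2
= 50.92864
Compute the denominator:
A^3 = 7.75^3 = 465.484375
Resistance:
R = 50.92864 / 465.484375
= 0.1094 Ns^2/m^8

0.1094 Ns^2/m^8


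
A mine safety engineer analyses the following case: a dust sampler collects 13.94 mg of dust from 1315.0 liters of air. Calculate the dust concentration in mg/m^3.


10.6008 mg/m^3

Convert liters to m^3: 1 m^3 = 1000 L
Concentration = mass / volume * 1000
= 13.94 / 1315.0 * 1000
= 0.01060076046 * 1000
= 10.6008 mg/m^3


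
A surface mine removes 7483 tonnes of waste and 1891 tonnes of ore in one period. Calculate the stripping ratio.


3.9572

Stripping ratio = waste tonnage / ore tonnage
= 7483 / 1891
= 3.9572


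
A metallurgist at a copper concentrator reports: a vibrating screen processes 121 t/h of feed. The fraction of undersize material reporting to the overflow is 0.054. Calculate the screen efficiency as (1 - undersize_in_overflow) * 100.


Screen efficiency = (1 - fraction of undersize in overflow) * 100
= (1 - 0.054) * 100
= 0.946 * 100
= 94.6%

94.6%


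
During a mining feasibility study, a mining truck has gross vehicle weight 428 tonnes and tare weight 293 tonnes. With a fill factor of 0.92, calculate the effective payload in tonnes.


124.2 tonnes

Maximum payload = gross - tare
= 428 - 293 = 135 tonnes
Effective payload = max payload * fill factor
= 135 * 0.92
= 124.2 tonnes


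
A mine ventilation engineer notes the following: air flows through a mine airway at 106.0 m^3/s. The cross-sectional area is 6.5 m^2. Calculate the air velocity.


Velocity = flow rate / cross-sectional area
= 106.0 / 6.5
= 16.3077 m/s

16.3077 m/s


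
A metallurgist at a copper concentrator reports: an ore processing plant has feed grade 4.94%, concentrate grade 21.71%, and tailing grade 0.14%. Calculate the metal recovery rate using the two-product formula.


97.7966%

Using the two-product formula:
R = 100 * c * (f - t) / (f * (c - t))
Numerator = 100 * 21.71 * (4.94 - 0.14)
= 100 * 21.71 * 4.8
= 10420.8
Denominator = 4.94 * (21.71 - 0.14)
= 4.94 * 21.57
= 106.5558
R = 10420.8 / 106.5558
= 97.7966%


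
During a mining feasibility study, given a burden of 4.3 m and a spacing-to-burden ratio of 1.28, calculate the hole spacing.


5.504 m

Spacing = burden * ratio
= 4.3 * 1.28
= 5.504 m


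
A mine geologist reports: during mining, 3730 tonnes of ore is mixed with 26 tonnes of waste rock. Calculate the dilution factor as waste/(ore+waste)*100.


0.6922%

Total material = ore + waste
= 3730 + 26 = 3756 tonnes
Dilution = waste / total * 100
= 26 / 3756 * 100
= 0.006922257721 * 100
= 0.6922%


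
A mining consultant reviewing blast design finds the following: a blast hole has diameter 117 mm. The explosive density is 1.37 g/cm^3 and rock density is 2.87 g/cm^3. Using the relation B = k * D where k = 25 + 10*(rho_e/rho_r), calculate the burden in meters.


3.4835 m

First, compute k:
rho_e / rho_r = 1.37 / 2.87 = 0.4773519164
k = 25 + 10 * 0.4773519164 = 29.77351916
Then, compute burden:
B = k * D / 1000 = 29.77351916 * 117 / 1000
= 3483.501742 / 1000
= 3.4835 m


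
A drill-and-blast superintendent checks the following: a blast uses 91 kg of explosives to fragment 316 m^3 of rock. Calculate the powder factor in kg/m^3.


Powder factor = explosive mass / rock volume
= 91 / 316
= 0.288 kg/m^3

0.288 kg/m^3


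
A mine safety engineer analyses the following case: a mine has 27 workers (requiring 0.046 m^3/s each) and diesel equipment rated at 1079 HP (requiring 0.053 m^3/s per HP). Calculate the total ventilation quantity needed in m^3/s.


58.429 m^3/s

Airflow for workers:
Q_people = 27 * 0.046 = 1.242 m^3/s
Airflow for diesel equipment:
Q_diesel = 1079 * 0.053 = 57.187 m^3/s
Total ventilation:
Q_total = 1.242 + 57.187
= 58.429 m^3/s


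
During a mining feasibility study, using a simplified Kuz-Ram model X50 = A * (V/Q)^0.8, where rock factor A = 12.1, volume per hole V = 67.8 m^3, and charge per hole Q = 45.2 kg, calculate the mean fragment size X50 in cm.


16.7363 cm

Compute V/Q:
V/Q = 67.8 / 45.2 = 1.5
Raise to the power 0.8:
(V/Q)^0.8 = 1.5^0.8 = 1.383161867
Multiply by A:
X50 = 12.1 * 1.383161867
= 16.7363 cm


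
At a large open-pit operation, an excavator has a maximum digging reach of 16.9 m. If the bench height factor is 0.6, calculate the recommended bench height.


10.14 m

Bench height = reach * factor
= 16.9 * 0.6
= 10.14 m


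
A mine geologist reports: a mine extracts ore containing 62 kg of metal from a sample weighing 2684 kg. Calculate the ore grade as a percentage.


Ore grade = (metal mass / ore mass) * 100
= (62 / 2684) * 100
= 0.02309985097 * 100
= 2.31%

2.31%


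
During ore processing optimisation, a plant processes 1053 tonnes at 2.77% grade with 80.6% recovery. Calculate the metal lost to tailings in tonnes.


5.6586 tonnes

Total metal in feed:
= 1053 * 2.77 / 100 = 29.1681 tonnes
Metal recovered:
= 29.1681 * 80.6 / 100 = 23.5094886 tonnes
Metal lost to tailings:
= 29.1681 - 23.5094886
= 5.6586 tonnes


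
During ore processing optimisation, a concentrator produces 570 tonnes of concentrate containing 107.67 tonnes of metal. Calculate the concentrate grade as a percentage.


18.8895%

Grade = (metal in concentrate / concentrate mass) * 100
= (107.67 / 570) * 100
= 0.1888947368 * 100
= 18.8895%


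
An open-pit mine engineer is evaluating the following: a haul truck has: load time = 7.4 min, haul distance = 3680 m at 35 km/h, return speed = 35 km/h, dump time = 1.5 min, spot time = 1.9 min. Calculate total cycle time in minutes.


23.4171 min

Convert haul speed to m/min: 35 * 1000/60 = 583.3333333 m/min
Haul time = 3680 / 583.3333333 = 6.308571429 min
Convert return speed to m/min: 35 * 1000/60 = 583.3333333 m/min
Return time = 3680 / 583.3333333 = 6.308571429 min
Total cycle time:
= 7.4 + 6.308571429 + 1.5 + 6.308571429 + 1.9
= 23.4171 min


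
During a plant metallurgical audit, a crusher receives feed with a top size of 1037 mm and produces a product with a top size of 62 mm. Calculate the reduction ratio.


Reduction ratio = feed size / product size
= 1037 / 62
= 16.7258

16.7258


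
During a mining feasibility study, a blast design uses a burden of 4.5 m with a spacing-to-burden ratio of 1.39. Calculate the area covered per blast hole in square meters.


28.1475 m^2

First, find the spacing:
Spacing = burden * ratio = 4.5 * 1.39
= 6.255 m
Then, calculate the area:
Area = burden * spacing = 4.5 * 6.255
= 28.1475 m^2


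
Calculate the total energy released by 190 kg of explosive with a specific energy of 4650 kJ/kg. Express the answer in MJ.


883.5 MJ

Energy = mass * specific_energy / 1000
= 190 * 4650 / 1000
= 883500 / 1000
= 883.5 MJ


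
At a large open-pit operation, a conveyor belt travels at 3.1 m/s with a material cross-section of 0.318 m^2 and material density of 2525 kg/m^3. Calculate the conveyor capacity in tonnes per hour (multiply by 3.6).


Volumetric flow = speed * area
= 3.1 * 0.318 = 0.9858 m^3/s
Mass flow = volumetric * density
= 0.9858 * 2525 = 2489.145 kg/s
Convert to t/h: multiply by 3.6
Capacity = 2489.145 * 3.6
= 8960.922 t/h

8960.922 t/h


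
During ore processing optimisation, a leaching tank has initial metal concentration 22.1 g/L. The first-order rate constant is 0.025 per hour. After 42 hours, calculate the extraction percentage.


Compute the exponent:
-k * t = -0.025 * 42 = -1.05
Remaining concentration:
C = 22.1 * exp(-1.05)
= 22.1 * 0.3499377491
= 7.733624255 g/L
Extracted = 22.1 - 7.733624255 = 14.36637574 g/L
Extraction % = 14.36637574 / 22.1 * 100
= 65.0062%

65.0062%


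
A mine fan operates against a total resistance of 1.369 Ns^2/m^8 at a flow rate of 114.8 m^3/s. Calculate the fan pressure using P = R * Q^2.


Compute Q^2:
Q^2 = 114.8^2 = 13179.04
Compute pressure:
P = R * Q^2 = 1.369 * 13179.04
= 18042.1058 Pa

18042.1058 Pa


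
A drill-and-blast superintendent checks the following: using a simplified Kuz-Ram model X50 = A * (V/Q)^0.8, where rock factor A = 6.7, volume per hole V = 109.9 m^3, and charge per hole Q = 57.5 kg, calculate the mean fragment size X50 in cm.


Compute V/Q:
V/Q = 109.9 / 57.5 = 1.911304348
Raise to the power 0.8:
(V/Q)^0.8 = 1.911304348^0.8 = 1.679050963
Multiply by A:
X50 = 6.7 * 1.679050963
= 11.2496 cm

11.2496 cm


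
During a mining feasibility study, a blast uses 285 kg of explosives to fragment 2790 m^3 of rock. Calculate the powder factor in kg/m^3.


0.1022 kg/m^3

Powder factor = explosive mass / rock volume
= 285 / 2790
= 0.1022 kg/m^3


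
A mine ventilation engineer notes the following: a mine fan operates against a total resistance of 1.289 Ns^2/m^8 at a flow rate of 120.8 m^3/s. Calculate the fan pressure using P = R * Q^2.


18809.913 Pa

Compute Q^2:
Q^2 = 120.8^2 = 14592.64
Compute pressure:
P = R * Q^2 = 1.289 * 14592.64
= 18809.913 Pa


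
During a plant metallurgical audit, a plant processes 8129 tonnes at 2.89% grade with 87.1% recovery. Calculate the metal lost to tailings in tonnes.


30.3057 tonnes

Total metal in feed:
= 8129 * 2.89 / 100 = 234.9281 tonnes
Metal recovered:
= 234.9281 * 87.1 / 100 = 204.6223751 tonnes
Metal lost to tailings:
= 234.9281 - 204.6223751
= 30.3057 tonnes


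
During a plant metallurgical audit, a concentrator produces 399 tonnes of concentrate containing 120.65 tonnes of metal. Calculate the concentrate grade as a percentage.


Grade = (metal in concentrate / concentrate mass) * 100
= (120.65 / 399) * 100
= 0.3023809524 * 100
= 30.2381%

30.2381%


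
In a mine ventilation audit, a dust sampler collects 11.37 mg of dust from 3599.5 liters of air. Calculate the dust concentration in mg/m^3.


3.1588 mg/m^3

Convert liters to m^3: 1 m^3 = 1000 L
Concentration = mass / volume * 1000
= 11.37 / 3599.5 * 1000
= 0.003158772052 * 1000
= 3.1588 mg/m^3


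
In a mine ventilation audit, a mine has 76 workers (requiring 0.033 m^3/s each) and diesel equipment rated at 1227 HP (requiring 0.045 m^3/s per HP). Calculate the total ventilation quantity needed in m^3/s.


57.723 m^3/s

Airflow for workers:
Q_people = 76 * 0.033 = 2.508 m^3/s
Airflow for diesel equipment:
Q_diesel = 1227 * 0.045 = 55.215 m^3/s
Total ventilation:
Q_total = 2.508 + 55.215
= 57.723 m^3/s


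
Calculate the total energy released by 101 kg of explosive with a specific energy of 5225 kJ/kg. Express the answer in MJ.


527.725 MJ

Energy = mass * specific_energy / 1000
= 101 * 5225 / 1000
= 527725 / 1000
= 527.725 MJ


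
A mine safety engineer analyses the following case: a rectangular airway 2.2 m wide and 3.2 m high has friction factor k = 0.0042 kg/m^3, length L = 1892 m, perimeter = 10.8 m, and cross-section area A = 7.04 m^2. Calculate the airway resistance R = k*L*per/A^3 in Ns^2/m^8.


Compute the numerator:
k * L * per = 0.0042 * 1892 * 10.8
= 85.82112
Compute the denominator:
A^3 = 7.04^3 = 348.913664
Resistance:
R = 85.82112 / 348.913664
= 0.246 Ns^2/m^8

0.246 Ns^2/m^8


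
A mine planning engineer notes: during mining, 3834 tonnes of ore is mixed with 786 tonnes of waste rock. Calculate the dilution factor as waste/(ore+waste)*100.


17.013%

Total material = ore + waste
= 3834 + 786 = 4620 tonnes
Dilution = waste / total * 100
= 786 / 4620 * 100
= 0.1701298701 * 100
= 17.013%


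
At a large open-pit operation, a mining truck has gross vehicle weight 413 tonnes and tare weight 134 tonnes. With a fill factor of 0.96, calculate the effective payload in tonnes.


Maximum payload = gross - tare
= 413 - 134 = 279 tonnes
Effective payload = max payload * fill factor
= 279 * 0.96
= 267.84 tonnes

267.84 tonnes


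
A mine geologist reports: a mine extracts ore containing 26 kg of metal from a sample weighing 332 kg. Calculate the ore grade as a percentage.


Ore grade = (metal mass / ore mass) * 100
= (26 / 332) * 100
= 0.07831325301 * 100
= 7.8313%

7.8313%


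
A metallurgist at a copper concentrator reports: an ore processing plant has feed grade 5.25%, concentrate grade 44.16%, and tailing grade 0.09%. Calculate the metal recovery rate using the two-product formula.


Using the two-product formula:
R = 100 * c * (f - t) / (f * (c - t))
Numerator = 100 * 44.16 * (5.25 - 0.09)
= 100 * 44.16 * 5.16
= 22786.56
Denominator = 5.25 * (44.16 - 0.09)
= 5.25 * 44.07
= 231.3675
R = 22786.56 / 231.3675
= 98.4864%

98.4864%


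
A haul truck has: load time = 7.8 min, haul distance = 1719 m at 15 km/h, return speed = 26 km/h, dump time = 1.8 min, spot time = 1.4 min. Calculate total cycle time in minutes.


21.8429 min

Convert haul speed to m/min: 15 * 1000/60 = 250 m/min
Haul time = 1719 / 250 = 6.876 min
Convert return speed to m/min: 26 * 1000/60 = 433.3333333 m/min
Return time = 1719 / 433.3333333 = 3.966923077 min
Total cycle time:
= 7.8 + 6.876 + 1.8 + 3.966923077 + 1.4
= 21.8429 min


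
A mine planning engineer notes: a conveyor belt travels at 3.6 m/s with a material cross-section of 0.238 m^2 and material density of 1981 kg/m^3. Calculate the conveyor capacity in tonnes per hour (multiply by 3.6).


6110.3549 t/h

Volumetric flow = speed * area
= 3.6 * 0.238 = 0.8568 m^3/s
Mass flow = volumetric * density
= 0.8568 * 1981 = 1697.3208 kg/s
Convert to t/h: multiply by 3.6
Capacity = 1697.3208 * 3.6
= 6110.3549 t/h


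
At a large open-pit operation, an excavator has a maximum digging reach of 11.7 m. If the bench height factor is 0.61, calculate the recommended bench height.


Bench height = reach * factor
= 11.7 * 0.61
= 7.137 m

7.137 m


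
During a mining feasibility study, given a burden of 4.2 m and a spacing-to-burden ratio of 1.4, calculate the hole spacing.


Spacing = burden * ratio
= 4.2 * 1.4
= 5.88 m

5.88 m


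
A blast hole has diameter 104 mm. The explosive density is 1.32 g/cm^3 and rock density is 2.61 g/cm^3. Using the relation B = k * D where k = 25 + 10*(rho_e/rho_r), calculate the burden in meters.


3.126 m

First, compute k:
rho_e / rho_r = 1.32 / 2.61 = 0.5057471264
k = 25 + 10 * 0.5057471264 = 30.05747126
Then, compute burden:
B = k * D / 1000 = 30.05747126 * 104 / 1000
= 3125.977011 / 1000
= 3.126 m


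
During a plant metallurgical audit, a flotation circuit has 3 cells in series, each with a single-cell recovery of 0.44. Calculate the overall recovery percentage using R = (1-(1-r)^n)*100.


Complement of single-cell recovery:
1 - r = 1 - 0.44 = 0.56
Raise to power n:
(1 - r)^3 = 0.56^3 = 0.175616
Overall recovery:
R = (1 - 0.175616) * 100
= 82.4384%

82.4384%


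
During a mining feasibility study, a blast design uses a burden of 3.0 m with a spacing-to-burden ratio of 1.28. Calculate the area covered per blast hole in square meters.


First, find the spacing:
Spacing = burden * ratio = 3.0 * 1.28
= 3.84 m
Then, calculate the area:
Area = burden * spacing = 3.0 * 3.84
= 11.52 m^2

11.52 m^2


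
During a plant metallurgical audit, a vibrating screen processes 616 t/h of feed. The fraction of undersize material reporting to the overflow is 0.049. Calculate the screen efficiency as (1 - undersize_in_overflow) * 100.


95.1%

Screen efficiency = (1 - fraction of undersize in overflow) * 100
= (1 - 0.049) * 100
= 0.951 * 100
= 95.1%


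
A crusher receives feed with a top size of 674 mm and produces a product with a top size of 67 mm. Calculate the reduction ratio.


Reduction ratio = feed size / product size
= 674 / 67
= 10.0597

10.0597


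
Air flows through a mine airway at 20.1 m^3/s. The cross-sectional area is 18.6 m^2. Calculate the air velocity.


Velocity = flow rate / cross-sectional area
= 20.1 / 18.6
= 1.0806 m/s

1.0806 m/s


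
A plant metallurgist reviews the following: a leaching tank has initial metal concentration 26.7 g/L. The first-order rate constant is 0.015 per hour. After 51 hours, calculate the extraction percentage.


53.4666%

Compute the exponent:
-k * t = -0.015 * 51 = -0.765
Remaining concentration:
C = 26.7 * exp(-0.765)
= 26.7 * 0.465333931
= 12.42441596 g/L
Extracted = 26.7 - 12.42441596 = 14.27558404 g/L
Extraction % = 14.27558404 / 26.7 * 100
= 53.4666%


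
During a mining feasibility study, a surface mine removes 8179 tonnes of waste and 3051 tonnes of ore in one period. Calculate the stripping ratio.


Stripping ratio = waste tonnage / ore tonnage
= 8179 / 3051
= 2.6808

2.6808


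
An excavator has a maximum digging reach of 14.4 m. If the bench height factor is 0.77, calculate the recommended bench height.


11.088 m

Bench height = reach * factor
= 14.4 * 0.77
= 11.088 m


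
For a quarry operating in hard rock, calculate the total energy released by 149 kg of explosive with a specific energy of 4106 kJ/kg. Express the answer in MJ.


611.794 MJ

Energy = mass * specific_energy / 1000
= 149 * 4106 / 1000
= 611794 / 1000
= 611.794 MJ


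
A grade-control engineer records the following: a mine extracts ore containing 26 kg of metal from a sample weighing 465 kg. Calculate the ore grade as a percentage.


5.5914%

Ore grade = (metal mass / ore mass) * 100
= (26 / 465) * 100
= 0.05591397849 * 100
= 5.5914%


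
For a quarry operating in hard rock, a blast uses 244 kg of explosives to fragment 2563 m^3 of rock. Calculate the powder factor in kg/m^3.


Powder factor = explosive mass / rock volume
= 244 / 2563
= 0.0952 kg/m^3

0.0952 kg/m^3


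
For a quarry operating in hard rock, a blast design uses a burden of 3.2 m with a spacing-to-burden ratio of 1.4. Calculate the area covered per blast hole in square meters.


First, find the spacing:
Spacing = burden * ratio = 3.2 * 1.4
= 4.48 m
Then, calculate the area:
Area = burden * spacing = 3.2 * 4.48
= 14.336 m^2

14.336 m^2


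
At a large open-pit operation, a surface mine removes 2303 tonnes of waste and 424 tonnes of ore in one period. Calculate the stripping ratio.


5.4316

Stripping ratio = waste tonnage / ore tonnage
= 2303 / 424
= 5.4316


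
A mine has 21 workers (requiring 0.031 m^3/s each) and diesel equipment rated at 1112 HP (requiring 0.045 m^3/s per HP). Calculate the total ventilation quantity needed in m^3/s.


Airflow for workers:
Q_people = 21 * 0.031 = 0.651 m^3/s
Airflow for diesel equipment:
Q_diesel = 1112 * 0.045 = 50.04 m^3/s
Total ventilation:
Q_total = 0.651 + 50.04
= 50.691 m^3/s

50.691 m^3/s


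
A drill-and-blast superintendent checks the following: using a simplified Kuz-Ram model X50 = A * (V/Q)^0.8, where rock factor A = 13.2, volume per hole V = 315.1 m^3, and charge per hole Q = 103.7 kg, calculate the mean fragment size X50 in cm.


Compute V/Q:
V/Q = 315.1 / 103.7 = 3.038572806
Raise to the power 0.8:
(V/Q)^0.8 = 3.038572806^0.8 = 2.432964194
Multiply by A:
X50 = 13.2 * 2.432964194
= 32.1151 cm

32.1151 cm


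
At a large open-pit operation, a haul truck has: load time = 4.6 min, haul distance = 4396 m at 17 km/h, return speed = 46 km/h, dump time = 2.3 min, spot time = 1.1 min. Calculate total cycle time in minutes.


Convert haul speed to m/min: 17 * 1000/60 = 283.3333333 m/min
Haul time = 4396 / 283.3333333 = 15.51529412 min
Convert return speed to m/min: 46 * 1000/60 = 766.6666667 m/min
Return time = 4396 / 766.6666667 = 5.733913043 min
Total cycle time:
= 4.6 + 15.51529412 + 2.3 + 5.733913043 + 1.1
= 29.2492 min

29.2492 min


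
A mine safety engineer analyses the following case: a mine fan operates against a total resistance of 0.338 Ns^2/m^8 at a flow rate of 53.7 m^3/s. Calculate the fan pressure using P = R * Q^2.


Compute Q^2:
Q^2 = 53.7^2 = 2883.69
Compute pressure:
P = R * Q^2 = 0.338 * 2883.69
= 974.6872 Pa

974.6872 Pa


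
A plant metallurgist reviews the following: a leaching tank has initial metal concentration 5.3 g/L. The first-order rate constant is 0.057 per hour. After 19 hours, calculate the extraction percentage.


66.1422%

Compute the exponent:
-k * t = -0.057 * 19 = -1.083
Remaining concentration:
C = 5.3 * exp(-1.083)
= 5.3 * 0.3385782657
= 1.794464808 g/L
Extracted = 5.3 - 1.794464808 = 3.505535192 g/L
Extraction % = 3.505535192 / 5.3 * 100
= 66.1422%


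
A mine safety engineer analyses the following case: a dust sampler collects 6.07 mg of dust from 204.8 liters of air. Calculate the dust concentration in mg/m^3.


Convert liters to m^3: 1 m^3 = 1000 L
Concentration = mass / volume * 1000
= 6.07 / 204.8 * 1000
= 0.02963867188 * 1000
= 29.6387 mg/m^3

29.6387 mg/m^3


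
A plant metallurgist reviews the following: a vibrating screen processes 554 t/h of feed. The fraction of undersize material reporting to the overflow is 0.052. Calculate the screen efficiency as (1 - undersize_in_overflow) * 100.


94.8%

Screen efficiency = (1 - fraction of undersize in overflow) * 100
= (1 - 0.052) * 100
= 0.948 * 100
= 94.8%


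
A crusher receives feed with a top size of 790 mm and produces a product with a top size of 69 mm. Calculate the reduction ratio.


Reduction ratio = feed size / product size
= 790 / 69
= 11.4493

11.4493


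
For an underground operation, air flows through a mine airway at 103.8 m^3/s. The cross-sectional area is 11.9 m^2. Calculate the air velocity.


8.7227 m/s

Velocity = flow rate / cross-sectional area
= 103.8 / 11.9
= 8.7227 m/s


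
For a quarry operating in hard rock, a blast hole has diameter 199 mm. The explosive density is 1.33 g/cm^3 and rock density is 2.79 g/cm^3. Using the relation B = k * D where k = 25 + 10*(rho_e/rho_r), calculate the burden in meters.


First, compute k:
rho_e / rho_r = 1.33 / 2.79 = 0.476702509
k = 25 + 10 * 0.476702509 = 29.76702509
Then, compute burden:
B = k * D / 1000 = 29.76702509 * 199 / 1000
= 5923.637993 / 1000
= 5.9236 m

5.9236 m


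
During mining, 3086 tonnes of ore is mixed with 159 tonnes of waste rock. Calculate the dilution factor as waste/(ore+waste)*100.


Total material = ore + waste
= 3086 + 159 = 3245 tonnes
Dilution = waste / total * 100
= 159 / 3245 * 100
= 0.04899845917 * 100
= 4.8998%

4.8998%


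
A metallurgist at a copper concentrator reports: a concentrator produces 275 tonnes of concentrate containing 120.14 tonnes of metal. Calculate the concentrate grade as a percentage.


Grade = (metal in concentrate / concentrate mass) * 100
= (120.14 / 275) * 100
= 0.4368727273 * 100
= 43.6873%

43.6873%


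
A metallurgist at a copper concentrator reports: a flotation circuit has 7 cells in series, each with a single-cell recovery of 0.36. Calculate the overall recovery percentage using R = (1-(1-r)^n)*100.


95.602%

Complement of single-cell recovery:
1 - r = 1 - 0.36 = 0.64
Raise to power n:
(1 - r)^7 = 0.64^7 = 0.04398046511
Overall recovery:
R = (1 - 0.04398046511) * 100
= 95.602%


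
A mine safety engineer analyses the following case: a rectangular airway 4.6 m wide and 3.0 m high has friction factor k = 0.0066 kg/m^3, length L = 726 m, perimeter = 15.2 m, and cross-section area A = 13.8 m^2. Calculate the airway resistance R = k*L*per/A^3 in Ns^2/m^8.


0.0277 Ns^2/m^8

Compute the numerator:
k * L * per = 0.0066 * 726 * 15.2
= 72.83232
Compute the denominator:
A^3 = 13.8^3 = 2628.072
Resistance:
R = 72.83232 / 2628.072
= 0.0277 Ns^2/m^8


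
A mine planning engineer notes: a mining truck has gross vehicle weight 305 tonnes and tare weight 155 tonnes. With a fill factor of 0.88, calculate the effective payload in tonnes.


132.0 tonnes

Maximum payload = gross - tare
= 305 - 155 = 150 tonnes
Effective payload = max payload * fill factor
= 150 * 0.88
= 132.0 tonnes


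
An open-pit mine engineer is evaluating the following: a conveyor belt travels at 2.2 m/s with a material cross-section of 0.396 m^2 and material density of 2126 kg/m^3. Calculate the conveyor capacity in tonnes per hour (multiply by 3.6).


6667.8163 t/h

Volumetric flow = speed * area
= 2.2 * 0.396 = 0.8712 m^3/s
Mass flow = volumetric * density
= 0.8712 * 2126 = 1852.1712 kg/s
Convert to t/h: multiply by 3.6
Capacity = 1852.1712 * 3.6
= 6667.8163 t/h


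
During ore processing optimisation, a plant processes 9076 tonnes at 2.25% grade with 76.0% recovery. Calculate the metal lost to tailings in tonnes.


Total metal in feed:
= 9076 * 2.25 / 100 = 204.21 tonnes
Metal recovered:
= 204.21 * 76.0 / 100 = 155.1996 tonnes
Metal lost to tailings:
= 204.21 - 155.1996
= 49.0104 tonnes

49.0104 tonnes


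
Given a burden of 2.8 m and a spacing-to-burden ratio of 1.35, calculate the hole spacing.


Spacing = burden * ratio
= 2.8 * 1.35
= 3.78 m

3.78 m
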